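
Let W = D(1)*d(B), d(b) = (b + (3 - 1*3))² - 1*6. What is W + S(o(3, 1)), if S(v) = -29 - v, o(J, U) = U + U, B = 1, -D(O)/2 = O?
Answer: -21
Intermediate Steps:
D(O) = -2*O
o(J, U) = 2*U
d(b) = -6 + b² (d(b) = (b + (3 - 3))² - 6 = (b + 0)² - 6 = b² - 6 = -6 + b²)
W = 10 (W = (-2*1)*(-6 + 1²) = -2*(-6 + 1) = -2*(-5) = 10)
W + S(o(3, 1)) = 10 + (-29 - 2) = 10 - 31 = -21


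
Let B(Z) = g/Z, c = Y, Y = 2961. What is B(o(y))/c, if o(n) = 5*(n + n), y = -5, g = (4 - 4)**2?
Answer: 0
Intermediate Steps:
g = 0 (g = 0**2 = 0)
o(n) = 10*n (o(n) = 5*(2*n) = 10*n)
c = 2961
B(Z) = 0 (B(Z) = 0/Z = 0)
B(o(y))/c = 0/2961 = 0*(1/2961) = 0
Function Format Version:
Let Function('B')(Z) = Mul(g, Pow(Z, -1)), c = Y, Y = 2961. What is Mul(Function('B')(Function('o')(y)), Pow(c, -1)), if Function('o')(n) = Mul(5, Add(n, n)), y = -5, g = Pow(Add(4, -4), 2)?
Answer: 0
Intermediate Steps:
g = 0 (g = Pow(0, 2) = 0)
Function('o')(n) = Mul(10, n) (Function('o')(n) = Mul(5, Mul(2, n)) = Mul(10, n))
c = 2961
Function('B')(Z) = 0 (Function('B')(Z) = Mul(0, Pow(Z, -1)) = 0)
Mul(Function('B')(Function('o')(y)), Pow(c, -1)) = Mul(0, Pow(2961, -1)) = Mul(0, Rational(1, 2961)) = 0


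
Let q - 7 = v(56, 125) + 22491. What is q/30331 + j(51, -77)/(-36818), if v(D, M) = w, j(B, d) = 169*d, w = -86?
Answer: 1219862319/1116726758 ≈ 1.0924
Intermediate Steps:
v(D, M) = -86
q = 22412 (q = 7 + (-86 + 22491) = 7 + 22405 = 22412)
q/30331 + j(51, -77)/(-36818) = 22412/30331 + (169*(-77))/(-36818) = 22412*(1/30331) - 13013*(-1/36818) = 22412/30331 + 13013/36818 = 1219862319/1116726758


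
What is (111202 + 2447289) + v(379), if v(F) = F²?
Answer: 2702132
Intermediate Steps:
(111202 + 2447289) + v(379) = (111202 + 2447289) + 379² = 2558491 + 143641 = 2702132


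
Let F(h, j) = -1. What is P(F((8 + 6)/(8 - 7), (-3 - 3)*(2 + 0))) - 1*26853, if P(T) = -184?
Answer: -27037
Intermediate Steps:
P(F((8 + 6)/(8 - 7), (-3 - 3)*(2 + 0))) - 1*26853 = -184 - 1*26853 = -184 - 26853 = -27037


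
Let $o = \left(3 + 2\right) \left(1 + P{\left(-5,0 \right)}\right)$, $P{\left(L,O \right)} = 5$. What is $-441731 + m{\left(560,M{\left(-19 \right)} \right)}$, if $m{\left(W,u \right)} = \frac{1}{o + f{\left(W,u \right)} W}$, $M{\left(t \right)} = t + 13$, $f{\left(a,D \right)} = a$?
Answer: $- \frac{138540093529}{313630} \approx -4.4173 \cdot 10^{5}$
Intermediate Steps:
$o = 30$ ($o = \left(3 + 2\right) \left(1 + 5\right) = 5 \cdot 6 = 30$)
$M{\left(t \right)} = 13 + t$
$m{\left(W,u \right)} = \frac{1}{30 + W^{2}}$ ($m{\left(W,u \right)} = \frac{1}{30 + W W} = \frac{1}{30 + W^{2}}$)
$-441731 + m{\left(560,M{\left(-19 \right)} \right)} = -441731 + \frac{1}{30 + 560^{2}} = -441731 + \frac{1}{30 + 313600} = -441731 + \frac{1}{313630} = - \frac{138540093529}{313630}$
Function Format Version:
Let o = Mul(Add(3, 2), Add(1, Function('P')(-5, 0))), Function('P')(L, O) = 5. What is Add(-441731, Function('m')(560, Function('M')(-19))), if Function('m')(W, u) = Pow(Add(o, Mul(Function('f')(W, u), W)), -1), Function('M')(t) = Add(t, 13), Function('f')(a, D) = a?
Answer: Rational(-138540093529, 313630) ≈ -4.4173e+5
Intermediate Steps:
o = 30 (o = Mul(Add(3, 2), Add(1, 5)) = Mul(5, 6) = 30)
Function('M')(t) = Add(13, t)
Function('m')(W, u) = Pow(Add(30, Pow(W, 2)), -1) (Function('m')(W, u) = Pow(Add(30, Mul(W, W)), -1) = Pow(Add(30, Pow(W, 2)), -1))
Add(-441731, Function('m')(560, Function('M')(-19))) = Add(-441731, Pow(Add(30, Pow(560, 2)), -1)) = Add(-441731, Pow(Add(30, 313600), -1)) = Add(-441731, Pow(313630, -1)) = Add(-441731, Rational(1, 313630)) = Rational(-138540093529, 313630)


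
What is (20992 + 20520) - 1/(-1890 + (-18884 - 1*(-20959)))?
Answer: 7679719/185 ≈ 41512.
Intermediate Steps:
(20992 + 20520) - 1/(-1890 + (-18884 - 1*(-20959))) = 41512 - 1/(-1890 + (-18884 + 20959)) = 41512 - 1/(-1890 + 2075) = 41512 - 1/185 = 7679719/185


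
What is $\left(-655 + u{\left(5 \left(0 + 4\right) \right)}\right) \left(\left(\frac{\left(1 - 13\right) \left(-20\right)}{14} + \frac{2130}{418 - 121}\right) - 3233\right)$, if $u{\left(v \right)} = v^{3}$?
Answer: $- \frac{16332481555}{693} \approx -2.3568 \cdot 10^{7}$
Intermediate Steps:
$\left(-655 + u{\left(5 \left(0 + 4\right) \right)}\right) \left(\left(\frac{\left(1 - 13\right) \left(-20\right)}{14} + \frac{2130}{418 - 121}\right) - 3233\right) = \left(-655 + \left(5 \left(0 + 4\right)\right)^{3}\right) \left(\left(\frac{\left(1 - 13\right) \left(-20\right)}{14} + \frac{2130}{418 - 121}\right) - 3233\right) = \left(-655 + \left(5 \cdot 4\right)^{3}\right) \left(\left(\left(-12\right) \left(-20\right) \frac{1}{14} + \frac{2130}{297}\right) - 3233\right) = \left(-655 + 20^{3}\right) \left(\left(240 \cdot \frac{1}{14} + 2130 \cdot \frac{1}{297}\right) - 3233\right) = \left(-655 + 8000\right) \left(\left(\frac{120}{7} + \frac{710}{99}\right) - 3233\right) = 7345 \left(\frac{16850}{693} - 3233\right) = 7345 \left(- \frac{2223619}{693}\right) = - \frac{16332481555}{693}$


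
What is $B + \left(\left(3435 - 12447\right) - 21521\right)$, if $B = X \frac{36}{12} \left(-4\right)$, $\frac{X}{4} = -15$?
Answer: $-29813$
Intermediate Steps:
$X = -60$ ($X = 4 \left(-15\right) = -60$)
$B = 720$ ($B = - 60 \cdot \frac{36}{12} \left(-4\right) = - 60 \cdot 36 \cdot \frac{1}{12} \left(-4\right) = \left(-60\right) 3 \left(-4\right) = \left(-180\right) \left(-4\right) = 720$)
$B + \left(\left(3435 - 12447\right) - 21521\right) = 720 + \left(\left(3435 - 12447\right) - 21521\right) = 720 - 30533 = -29813$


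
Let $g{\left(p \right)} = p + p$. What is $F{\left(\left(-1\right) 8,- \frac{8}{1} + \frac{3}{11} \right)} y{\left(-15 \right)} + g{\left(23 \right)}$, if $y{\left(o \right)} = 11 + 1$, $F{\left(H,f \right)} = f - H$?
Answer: $\frac{542}{11} \approx 49.273$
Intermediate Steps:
$y{\left(o \right)} = 12$
$g{\left(p \right)} = 2 p$
$F{\left(\left(-1\right) 8,- \frac{8}{1} + \frac{3}{11} \right)} y{\left(-15 \right)} + g{\left(23 \right)} = \left(\left(- \frac{8}{1} + \frac{3}{11}\right) - \left(-1\right) 8\right) 12 + 2 \cdot 23 = \left(\left(\left(-8\right) 1 + 3 \cdot \frac{1}{11}\right) - -8\right) 12 + 46 = \left(\left(-8 + \frac{3}{11}\right) + 8\right) 12 + 46 = \left(- \frac{85}{11} + 8\right) 12 + 46 = \frac{3}{11} \cdot 12 + 46 = \frac{36}{11} + 46 = \frac{542}{11}$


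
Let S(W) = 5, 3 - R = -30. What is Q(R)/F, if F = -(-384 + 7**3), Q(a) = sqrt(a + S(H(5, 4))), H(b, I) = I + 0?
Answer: sqrt(38)/41 ≈ 0.15035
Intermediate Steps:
H(b, I) = I
R = 33 (R = 3 - 1*(-30) = 3 + 30 = 33)
Q(a) = sqrt(5 + a) (Q(a) = sqrt(a + 5) = sqrt(5 + a))
F = 41 (F = -(-384 + 343) = -1*(-41) = 41)
Q(R)/F = sqrt(5 + 33)/41 = sqrt(38)*(1/41) = sqrt(38)/41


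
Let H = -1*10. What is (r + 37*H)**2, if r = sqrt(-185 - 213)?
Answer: (370 - I*sqrt(398))**2 ≈ 1.365e+5 - 14763.0*I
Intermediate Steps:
H = -10
r = I*sqrt(398) (r = sqrt(-398) = I*sqrt(398) ≈ 19.95*I)
(r + 37*H)**2 = (I*sqrt(398) + 37*(-10))**2 = (I*sqrt(398) - 370)**2 = (-370 + I*sqrt(398))**2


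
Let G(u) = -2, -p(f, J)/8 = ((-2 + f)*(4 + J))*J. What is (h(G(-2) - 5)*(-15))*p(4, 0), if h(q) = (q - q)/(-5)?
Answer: 0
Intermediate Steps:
p(f, J) = -8*J*(-2 + f)*(4 + J) (p(f, J) = -8*(-2 + f)*(4 + J)*J = -8*J*(-2 + f)*(4 + J))
h(q) = 0 (h(q) = 0*(-⅕) = 0)
(h(G(-2) - 5)*(-15))*p(4, 0) = (0*(-15))*(8*0*(8 - 4*4 + 2*0 - 1*0*4)) = 0*(8*0*(8 - 16 + 0 + 0)) = 0*(8*0*(-8)) = 0*0 = 0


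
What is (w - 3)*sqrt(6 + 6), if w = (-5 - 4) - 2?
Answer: -28*sqrt(3) ≈ -48.497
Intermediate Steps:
w = -11 (w = -9 - 2 = -11)
(w - 3)*sqrt(6 + 6) = (-11 - 3)*sqrt(6 + 6) = -28*sqrt(3)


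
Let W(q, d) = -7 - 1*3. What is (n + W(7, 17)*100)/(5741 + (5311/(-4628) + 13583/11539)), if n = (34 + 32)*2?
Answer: -46353363056/306585285067 ≈ -0.15119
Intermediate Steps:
W(q, d) = -10 (W(q, d) = -7 - 3 = -10)
n = 132 (n = 66*2 = 132)
(n + W(7, 17)*100)/(5741 + (5311/(-4628) + 13583/11539)) = (132 - 10*100)/(5741 + (5311/(-4628) + 13583/11539)) = (132 - 1000)/(5741 + (5311*(-1/4628) + 13583*(1/11539))) = -868/(5741 + (-5311/4628 + 13583/11539)) = -868/(5741 + 1578495/53402492) = -868/306585285067/53402492 = -868*53402492/306585285067 = -46353363056/306585285067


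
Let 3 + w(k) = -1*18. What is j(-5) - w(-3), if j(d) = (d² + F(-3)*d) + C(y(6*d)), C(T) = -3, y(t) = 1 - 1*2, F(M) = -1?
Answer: 48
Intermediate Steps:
w(k) = -21 (w(k) = -3 - 1*18 = -3 - 18 = -21)
y(t) = -1 (y(t) = 1 - 2 = -1)
j(d) = -3 + d² - d (j(d) = (d² - d) - 3 = -3 + d² - d)
j(-5) - w(-3) = (-3 + (-5)² - 1*(-5)) - 1*(-21) = (-3 + 25 + 5) + 21 = 27 + 21 = 48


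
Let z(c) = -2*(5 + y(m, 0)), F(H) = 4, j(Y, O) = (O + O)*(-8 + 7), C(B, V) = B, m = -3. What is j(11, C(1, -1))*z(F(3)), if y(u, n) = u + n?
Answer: 8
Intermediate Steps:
j(Y, O) = -2*O (j(Y, O) = (2*O)*(-1) = -2*O)
y(u, n) = n + u
z(c) = -4 (z(c) = -2*(5 + (0 - 3)) = -2*(5 - 3) = -2*2 = -4)
j(11, C(1, -1))*z(F(3)) = -2*1*(-4) = -2*(-4) = 8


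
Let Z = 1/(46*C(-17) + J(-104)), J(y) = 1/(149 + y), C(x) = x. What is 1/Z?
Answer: -35189/45 ≈ -781.98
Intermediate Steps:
Z = -45/35189 (Z = 1/(46*(-17) + 1/(149 - 104)) = 1/(-782 + 1/45) = 1/(-35189/45) = -45/35189 ≈ -0.0012788)
1/Z = 1/(-45/35189) = -35189/45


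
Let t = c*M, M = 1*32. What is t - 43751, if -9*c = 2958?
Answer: -162805/3 ≈ -54268.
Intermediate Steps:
c = -986/3 (c = -⅑*2958 = -986/3 ≈ -328.67)
M = 32
t = -31552/3 (t = -986/3*32 = -31552/3 ≈ -10517.)
t - 43751 = -31552/3 - 43751 = -162805/3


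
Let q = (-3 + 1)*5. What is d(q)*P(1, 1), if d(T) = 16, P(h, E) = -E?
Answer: -16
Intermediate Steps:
q = -10 (q = -2*5 = -10)
d(q)*P(1, 1) = 16*(-1*1) = 16*(-1) = -16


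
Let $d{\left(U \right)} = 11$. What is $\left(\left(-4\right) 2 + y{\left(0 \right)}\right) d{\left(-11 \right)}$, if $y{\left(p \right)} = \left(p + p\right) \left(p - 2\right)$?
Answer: $-88$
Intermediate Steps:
$y{\left(p \right)} = 2 p \left(-2 + p\right)$
$\left(\left(-4\right) 2 + y{\left(0 \right)}\right) d{\left(-11 \right)} = \left(\left(-4\right) 2 + 2 \cdot 0 \left(-2 + 0\right)\right) 11 = \left(-8 + 2 \cdot 0 \left(-2\right)\right) 11 = \left(-8 + 0\right) 11 = \left(-8\right) 11 = -88$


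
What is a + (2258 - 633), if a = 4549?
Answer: 6174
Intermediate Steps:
a + (2258 - 633) = 4549 + (2258 - 633) = 4549 + 1625 = 6174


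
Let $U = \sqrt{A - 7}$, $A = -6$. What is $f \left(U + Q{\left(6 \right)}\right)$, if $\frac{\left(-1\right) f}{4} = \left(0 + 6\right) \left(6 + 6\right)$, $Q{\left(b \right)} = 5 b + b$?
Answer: $-10368 - 288 i \sqrt{13} \approx -10368.0 - 1038.4 i$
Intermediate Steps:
$Q{\left(b \right)} = 6 b$
$f = -288$ ($f = - 4 \left(0 + 6\right) \left(6 + 6\right) = - 4 \cdot 6 \cdot 12 = \left(-4\right) 72 = -288$)
$U = i \sqrt{13}$ ($U = \sqrt{-6 - 7} = \sqrt{-13} = i \sqrt{13} \approx 3.6056 i$)
$f \left(U + Q{\left(6 \right)}\right) = - 288 \left(i \sqrt{13} + 6 \cdot 6\right) = - 288 \left(i \sqrt{13} + 36\right) = - 288 \left(36 + i \sqrt{13}\right) = -10368 - 288 i \sqrt{13}$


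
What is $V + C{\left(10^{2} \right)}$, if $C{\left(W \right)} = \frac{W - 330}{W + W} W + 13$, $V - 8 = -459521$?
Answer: $-459615$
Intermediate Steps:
$V = -459513$ ($V = 8 - 459521 = -459513$)
$C{\left(W \right)} = -152 + \frac{W}{2}$ ($C{\left(W \right)} = \frac{-330 + W}{2 W} W + 13 = \left(-165 + \frac{W}{2}\right) + 13 = -152 + \frac{W}{2}$)
$V + C{\left(10^{2} \right)} = -459513 - \left(152 - \frac{10^{2}}{2}\right) = -459513 + \left(-152 + \frac{1}{2} \cdot 100\right) = -459513 + \left(-152 + 50\right) = -459513 - 102 = -459615$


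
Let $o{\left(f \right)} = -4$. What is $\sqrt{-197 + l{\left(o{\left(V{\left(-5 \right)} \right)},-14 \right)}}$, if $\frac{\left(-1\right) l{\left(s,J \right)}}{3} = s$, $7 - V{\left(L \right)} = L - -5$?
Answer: $i \sqrt{185} \approx 13.601 i$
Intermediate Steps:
$V{\left(L \right)} = 2 - L$ ($V{\left(L \right)} = 7 - \left(L - -5\right) = 7 - \left(L + 5\right) = 7 - \left(5 + L\right) = 2 - L$)
$l{\left(s,J \right)} = - 3 s$
$\sqrt{-197 + l{\left(o{\left(V{\left(-5 \right)} \right)},-14 \right)}} = \sqrt{-197 - -12} = \sqrt{-197 + 12} = \sqrt{-185} = i \sqrt{185}$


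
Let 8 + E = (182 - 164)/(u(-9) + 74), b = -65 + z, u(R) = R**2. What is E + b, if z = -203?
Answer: -42762/155 ≈ -275.88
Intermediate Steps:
b = -268 (b = -65 - 203 = -268)
E = -1222/155 (E = -8 + (182 - 164)/((-9)**2 + 74) = -8 + 18/(81 + 74) = -8 + 18/155 = -1222/155 ≈ -7.8839)
E + b = -1222/155 - 268 = -42762/155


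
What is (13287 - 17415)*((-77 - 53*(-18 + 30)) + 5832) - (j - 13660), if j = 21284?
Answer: -21138856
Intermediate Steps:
(13287 - 17415)*((-77 - 53*(-18 + 30)) + 5832) - (j - 13660) = (13287 - 17415)*((-77 - 53*(-18 + 30)) + 5832) - (21284 - 13660) = -4128*((-77 - 53*12) + 5832) - 1*7624 = -4128*((-77 - 636) + 5832) - 7624 = -4128*(-713 + 5832) - 7624 = -4128*5119 - 7624 = -21131232 - 7624 = -21138856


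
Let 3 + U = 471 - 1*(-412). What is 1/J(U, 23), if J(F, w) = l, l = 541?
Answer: 1/541 ≈ 0.0018484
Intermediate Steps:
U = 880 (U = -3 + (471 - 1*(-412)) = -3 + (471 + 412) = -3 + 883 = 880)
J(F, w) = 541
1/J(U, 23) = 1/541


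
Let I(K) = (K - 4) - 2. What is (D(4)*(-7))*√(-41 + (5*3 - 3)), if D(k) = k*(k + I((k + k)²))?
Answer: -1736*I*√29 ≈ -9348.6*I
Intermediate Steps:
I(K) = -6 + K (I(K) = (-4 + K) - 2 = -6 + K)
D(k) = k*(-6 + k + 4*k²) (D(k) = k*(k + (-6 + (k + k)²)) = k*(k + (-6 + (2*k)²)) = k*(k + (-6 + 4*k²)) = k*(-6 + k + 4*k²))
(D(4)*(-7))*√(-41 + (5*3 - 3)) = ((4*(-6 + 4 + 4*4²))*(-7))*√(-41 + (5*3 - 3)) = ((4*(-6 + 4 + 4*16))*(-7))*√(-41 + (15 - 3)) = ((4*(-6 + 4 + 64))*(-7))*√(-41 + 12) = ((4*62)*(-7))*√(-29) = (248*(-7))*(I*√29) = -1736*I*√29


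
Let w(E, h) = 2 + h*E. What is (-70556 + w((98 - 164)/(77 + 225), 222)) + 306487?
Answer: 35618557/151 ≈ 2.3588e+5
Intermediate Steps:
w(E, h) = 2 + E*h
(-70556 + w((98 - 164)/(77 + 225), 222)) + 306487 = (-70556 + (2 + ((98 - 164)/(77 + 225))*222)) + 306487 = (-70556 + (2 - 66/302*222)) + 306487 = (-70556 + (2 - 66*1/302*222)) + 306487 = (-70556 + (2 - 33/151*222)) + 306487 = (-70556 + (2 - 7326/151)) + 306487 = (-70556 - 7024/151) + 306487 = -10660980/151 + 306487 = 35618557/151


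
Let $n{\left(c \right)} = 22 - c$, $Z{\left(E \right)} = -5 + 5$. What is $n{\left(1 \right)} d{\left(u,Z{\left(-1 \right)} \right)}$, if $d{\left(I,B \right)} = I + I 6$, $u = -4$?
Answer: $-588$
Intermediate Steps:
$Z{\left(E \right)} = 0$
$d{\left(I,B \right)} = 7 I$ ($d{\left(I,B \right)} = I + 6 I = 7 I$)
$n{\left(1 \right)} d{\left(u,Z{\left(-1 \right)} \right)} = \left(22 - 1\right) 7 \left(-4\right) = \left(22 - 1\right) \left(-28\right) = 21 \left(-28\right) = -588$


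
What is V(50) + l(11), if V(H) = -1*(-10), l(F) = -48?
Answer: -38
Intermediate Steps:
V(H) = 10
V(50) + l(11) = 10 - 48 = -38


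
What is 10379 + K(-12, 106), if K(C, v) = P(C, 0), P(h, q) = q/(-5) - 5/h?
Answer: 124553/12 ≈ 10379.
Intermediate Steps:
P(h, q) = -5/h - q/5 (P(h, q) = q*(-⅕) - 5/h = -q/5 - 5/h = -5/h - q/5)
K(C, v) = -5/C (K(C, v) = -5/C - ⅕*0 = -5/C + 0 = -5/C)
10379 + K(-12, 106) = 10379 - 5/(-12) = 10379 - 5*(-1/12) = 10379 + 5/12 = 124553/12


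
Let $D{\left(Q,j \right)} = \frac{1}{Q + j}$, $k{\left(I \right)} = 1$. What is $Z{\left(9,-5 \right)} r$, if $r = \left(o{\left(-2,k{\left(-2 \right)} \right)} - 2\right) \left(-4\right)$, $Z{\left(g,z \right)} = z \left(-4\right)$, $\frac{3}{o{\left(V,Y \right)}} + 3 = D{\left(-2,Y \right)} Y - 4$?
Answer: $190$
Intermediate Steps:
$o{\left(V,Y \right)} = \frac{3}{-7 + \frac{Y}{-2 + Y}}$ ($o{\left(V,Y \right)} = \frac{3}{-3 + \left(\frac{Y}{-2 + Y} - 4\right)} = \frac{3}{-3 + \left(-4 + \frac{Y}{-2 + Y}\right)} = \frac{3}{-7 + \frac{Y}{-2 + Y}}$)
$Z{\left(g,z \right)} = - 4 z$
$r = \frac{19}{2}$ ($r = \left(\frac{3 \left(-2 + 1\right)}{2 \left(7 - 3\right)} - 2\right) \left(-4\right) = \left(\frac{3}{2} \frac{1}{7 - 3} \left(-1\right) - 2\right) \left(-4\right) = \left(\frac{3}{2} \cdot \frac{1}{4} \left(-1\right) - 2\right) \left(-4\right) = \left(- \frac{3}{8} - 2\right) \left(-4\right) = \left(- \frac{19}{8}\right) \left(-4\right) = \frac{19}{2} \approx 9.5$)
$Z{\left(9,-5 \right)} r = \left(-4\right) \left(-5\right) \frac{19}{2} = 20 \cdot \frac{19}{2} = 190$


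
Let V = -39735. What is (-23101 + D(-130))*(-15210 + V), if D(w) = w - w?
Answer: 1269284445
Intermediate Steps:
D(w) = 0
(-23101 + D(-130))*(-15210 + V) = (-23101 + 0)*(-15210 - 39735) = -23101*(-54945) = 1269284445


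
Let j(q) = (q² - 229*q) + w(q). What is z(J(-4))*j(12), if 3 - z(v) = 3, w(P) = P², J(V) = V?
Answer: 0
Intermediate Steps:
j(q) = -229*q + 2*q² (j(q) = (q² - 229*q) + q² = -229*q + 2*q²)
z(v) = 0 (z(v) = 3 - 1*3 = 3 - 3 = 0)
z(J(-4))*j(12) = 0*(12*(-229 + 2*12)) = 0*(12*(-229 + 24)) = 0*(12*(-205)) = 0*(-2460) = 0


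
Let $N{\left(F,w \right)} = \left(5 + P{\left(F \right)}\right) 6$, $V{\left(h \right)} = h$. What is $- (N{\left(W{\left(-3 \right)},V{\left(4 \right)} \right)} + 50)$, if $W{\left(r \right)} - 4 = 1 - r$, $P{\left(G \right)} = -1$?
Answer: $-74$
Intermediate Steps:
$W{\left(r \right)} = 5 - r$ ($W{\left(r \right)} = 4 - \left(-1 + r\right) = 5 - r$)
$N{\left(F,w \right)} = 24$ ($N{\left(F,w \right)} = \left(5 - 1\right) 6 = 4 \cdot 6 = 24$)
$- (N{\left(W{\left(-3 \right)},V{\left(4 \right)} \right)} + 50) = - (24 + 50) = \left(-1\right) 74 = -74$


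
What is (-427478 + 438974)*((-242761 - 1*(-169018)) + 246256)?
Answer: 1983209448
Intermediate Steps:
(-427478 + 438974)*((-242761 - 1*(-169018)) + 246256) = 11496*((-242761 + 169018) + 246256) = 11496*(-73743 + 246256) = 11496*172513 = 1983209448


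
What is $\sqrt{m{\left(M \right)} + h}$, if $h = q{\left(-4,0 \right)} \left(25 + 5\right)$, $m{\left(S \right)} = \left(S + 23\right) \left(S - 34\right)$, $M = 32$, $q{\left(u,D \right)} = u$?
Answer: $i \sqrt{230} \approx 15.166 i$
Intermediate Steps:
$m{\left(S \right)} = \left(-34 + S\right) \left(23 + S\right)$ ($m{\left(S \right)} = \left(23 + S\right) \left(-34 + S\right) = \left(-34 + S\right) \left(23 + S\right)$)
$h = -120$ ($h = - 4 \left(25 + 5\right) = \left(-4\right) 30 = -120$)
$\sqrt{m{\left(M \right)} + h} = \sqrt{\left(-782 + 32^{2} - 352\right) - 120} = \sqrt{\left(-782 + 1024 - 352\right) - 120} = \sqrt{-110 - 120} = \sqrt{-230} = i \sqrt{230}$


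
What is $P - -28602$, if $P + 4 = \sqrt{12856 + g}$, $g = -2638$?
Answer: $28598 + \sqrt{10218} \approx 28699.0$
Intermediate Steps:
$P = -4 + \sqrt{10218}$ ($P = -4 + \sqrt{12856 - 2638} = -4 + \sqrt{10218} \approx 97.084$)
$P - -28602 = \left(-4 + \sqrt{10218}\right) - -28602 = \left(-4 + \sqrt{10218}\right) + 28602 = 28598 + \sqrt{10218}$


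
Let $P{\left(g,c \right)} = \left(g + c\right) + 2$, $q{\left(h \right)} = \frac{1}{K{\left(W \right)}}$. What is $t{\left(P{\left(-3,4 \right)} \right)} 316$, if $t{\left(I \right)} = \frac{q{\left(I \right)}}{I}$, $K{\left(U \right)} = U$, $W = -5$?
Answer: $- \frac{316}{15} \approx -21.067$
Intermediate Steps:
$q{\left(h \right)} = - \frac{1}{5}$ ($q{\left(h \right)} = \frac{1}{-5} = - \frac{1}{5}$)
$P{\left(g,c \right)} = 2 + c + g$ ($P{\left(g,c \right)} = \left(c + g\right) + 2 = 2 + c + g$)
$t{\left(I \right)} = - \frac{1}{5 I}$
$t{\left(P{\left(-3,4 \right)} \right)} 316 = - \frac{1}{5 \left(2 + 4 - 3\right)} 316 = - \frac{1}{5 \cdot 3} \cdot 316 = \left(- \frac{1}{5}\right) \frac{1}{3} \cdot 316 = \left(- \frac{1}{15}\right) 316 = - \frac{316}{15}$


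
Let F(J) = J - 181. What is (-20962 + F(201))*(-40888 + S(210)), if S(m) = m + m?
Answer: 847480856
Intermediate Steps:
F(J) = -181 + J
S(m) = 2*m
(-20962 + F(201))*(-40888 + S(210)) = (-20962 + (-181 + 201))*(-40888 + 2*210) = (-20962 + 20)*(-40888 + 420) = -20942*(-40468) = 847480856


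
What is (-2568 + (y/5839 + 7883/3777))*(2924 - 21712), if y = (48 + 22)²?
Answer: 1062835032578396/22053903 ≈ 4.8193e+7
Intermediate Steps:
y = 4900 (y = 70² = 4900)
(-2568 + (y/5839 + 7883/3777))*(2924 - 21712) = (-2568 + (4900/5839 + 7883/3777))*(2924 - 21712) = (-2568 + (4900*(1/5839) + 7883*(1/3777)))*(-18788) = (-2568 + (4900/5839 + 7883/3777))*(-18788) = (-2568 + 64536137/22053903)*(-18788) = -56569886767/22053903*(-18788) = 1062835032578396/22053903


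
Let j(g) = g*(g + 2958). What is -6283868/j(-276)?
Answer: 1570967/185058 ≈ 8.4890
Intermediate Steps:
j(g) = g*(2958 + g)
-6283868/j(-276) = -6283868*(-1/(276*(2958 - 276))) = -6283868/((-276*2682)) = -6283868/(-740232) = -6283868*(-1/740232) = 1570967/185058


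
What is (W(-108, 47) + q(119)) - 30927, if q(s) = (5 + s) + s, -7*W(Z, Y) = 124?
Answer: -214912/7 ≈ -30702.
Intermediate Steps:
W(Z, Y) = -124/7 (W(Z, Y) = -1/7*124 = -124/7)
q(s) = 5 + 2*s
(W(-108, 47) + q(119)) - 30927 = (-124/7 + (5 + 2*119)) - 30927 = (-124/7 + (5 + 238)) - 30927 = (-124/7 + 243) - 30927 = 1577/7 - 30927 = -214912/7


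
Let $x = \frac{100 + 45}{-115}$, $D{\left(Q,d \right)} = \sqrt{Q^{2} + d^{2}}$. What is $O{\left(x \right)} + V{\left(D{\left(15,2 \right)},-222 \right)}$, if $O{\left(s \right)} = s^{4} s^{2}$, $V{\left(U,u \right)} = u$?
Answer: $- \frac{32269144037}{148035889} \approx -217.98$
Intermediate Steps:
$x = - \frac{29}{23}$ ($x = 145 \left(- \frac{1}{115}\right) = - \frac{29}{23} \approx -1.2609$)
$O{\left(s \right)} = s^{6}$
$O{\left(x \right)} + V{\left(D{\left(15,2 \right)},-222 \right)} = \left(- \frac{29}{23}\right)^{6} - 222 = \frac{594823321}{148035889} - 222 = - \frac{32269144037}{148035889}$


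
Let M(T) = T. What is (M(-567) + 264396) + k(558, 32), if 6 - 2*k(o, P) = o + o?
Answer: 263274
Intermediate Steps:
k(o, P) = 3 - o (k(o, P) = 3 - (o + o)/2 = 3 - o)
(M(-567) + 264396) + k(558, 32) = (-567 + 264396) + (3 - 1*558) = 263829 + (3 - 558) = 263829 - 555 = 263274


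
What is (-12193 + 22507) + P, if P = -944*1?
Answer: 9370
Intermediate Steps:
P = -944
(-12193 + 22507) + P = (-12193 + 22507) - 944 = 10314 - 944 = 9370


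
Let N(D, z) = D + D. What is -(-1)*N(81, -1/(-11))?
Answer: 162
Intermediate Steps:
N(D, z) = 2*D
-(-1)*N(81, -1/(-11)) = -(-1)*2*81 = -(-1)*162 = -1*(-162) = 162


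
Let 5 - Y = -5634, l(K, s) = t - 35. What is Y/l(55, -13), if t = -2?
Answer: -5639/37 ≈ -152.41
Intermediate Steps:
l(K, s) = -37 (l(K, s) = -2 - 35 = -37)
Y = 5639 (Y = 5 - 1*(-5634) = 5 + 5634 = 5639)
Y/l(55, -13) = 5639/(-37) = 5639*(-1/37) = -5639/37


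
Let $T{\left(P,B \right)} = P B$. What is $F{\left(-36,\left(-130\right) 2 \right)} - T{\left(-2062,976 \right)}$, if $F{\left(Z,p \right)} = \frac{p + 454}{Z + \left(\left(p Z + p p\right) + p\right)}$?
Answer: $\frac{77143610081}{38332} \approx 2.0125 \cdot 10^{6}$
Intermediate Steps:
$T{\left(P,B \right)} = B P$
$F{\left(Z,p \right)} = \frac{454 + p}{Z + p + p^{2} + Z p}$ ($F{\left(Z,p \right)} = \frac{454 + p}{Z + \left(\left(Z p + p^{2}\right) + p\right)} = \frac{454 + p}{Z + \left(\left(p^{2} + Z p\right) + p\right)} = \frac{454 + p}{Z + \left(p + p^{2} + Z p\right)} = \frac{454 + p}{Z + p + p^{2} + Z p}$)
$F{\left(-36,\left(-130\right) 2 \right)} - T{\left(-2062,976 \right)} = \frac{454 - 260}{-36 - 260 + \left(\left(-130\right) 2\right)^{2} - 36 \left(\left(-130\right) 2\right)} - 976 \left(-2062\right) = \frac{454 - 260}{-36 - 260 + \left(-260\right)^{2} - -9360} - -2012512 = \frac{1}{-36 - 260 + 67600 + 9360} \cdot 194 + 2012512 = \frac{1}{76664} \cdot 194 + 2012512 = \frac{97}{38332} + 2012512 = \frac{77143610081}{38332}$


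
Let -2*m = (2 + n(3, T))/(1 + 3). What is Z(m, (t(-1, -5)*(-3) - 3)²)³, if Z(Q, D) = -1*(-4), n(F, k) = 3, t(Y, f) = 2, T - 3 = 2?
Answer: 64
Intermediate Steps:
T = 5 (T = 3 + 2 = 5)
m = -5/8 (m = -(2 + 3)/(2*(1 + 3)) = -5/(2*4) = -½*5/4 = -5/8 ≈ -0.62500)
Z(Q, D) = 4
Z(m, (t(-1, -5)*(-3) - 3)²)³ = 4³ = 64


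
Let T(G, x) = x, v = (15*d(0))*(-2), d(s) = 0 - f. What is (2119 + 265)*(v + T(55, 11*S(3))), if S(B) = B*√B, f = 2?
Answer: 143040 + 78672*√3 ≈ 2.7930e+5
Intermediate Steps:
S(B) = B^(3/2)
d(s) = -2 (d(s) = 0 - 1*2 = 0 - 2 = -2)
v = 60 (v = (15*(-2))*(-2) = -30*(-2) = 60)
(2119 + 265)*(v + T(55, 11*S(3))) = (2119 + 265)*(60 + 11*3^(3/2)) = 2384*(60 + 11*(3*√3)) = 2384*(60 + 33*√3) = 143040 + 78672*√3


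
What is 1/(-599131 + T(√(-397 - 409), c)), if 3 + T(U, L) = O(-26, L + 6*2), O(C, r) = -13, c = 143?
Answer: -1/599147 ≈ -1.6690e-6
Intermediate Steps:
T(U, L) = -16 (T(U, L) = -3 - 13 = -16)
1/(-599131 + T(√(-397 - 409), c)) = 1/(-599131 - 16) = 1/(-599147) = -1/599147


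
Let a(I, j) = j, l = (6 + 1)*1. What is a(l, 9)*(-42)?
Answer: -378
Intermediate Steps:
l = 7 (l = 7*1 = 7)
a(l, 9)*(-42) = 9*(-42) = -378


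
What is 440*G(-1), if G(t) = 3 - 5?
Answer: -880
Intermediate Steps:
G(t) = -2
440*G(-1) = 440*(-2) = -880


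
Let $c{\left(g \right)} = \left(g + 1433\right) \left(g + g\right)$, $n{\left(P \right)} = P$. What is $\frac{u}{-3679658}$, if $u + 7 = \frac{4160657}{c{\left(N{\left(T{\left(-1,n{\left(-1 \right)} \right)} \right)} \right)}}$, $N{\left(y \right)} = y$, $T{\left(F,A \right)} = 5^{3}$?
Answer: $- \frac{1434157}{1433226791000} \approx -1.0006 \cdot 10^{-6}$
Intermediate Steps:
$T{\left(F,A \right)} = 125$
$c{\left(g \right)} = 2 g \left(1433 + g\right)$ ($c{\left(g \right)} = \left(1433 + g\right) 2 g = 2 g \left(1433 + g\right)$)
$u = \frac{1434157}{389500}$ ($u = -7 + \frac{4160657}{2 \cdot 125 \left(1433 + 125\right)} = -7 + \frac{4160657}{2 \cdot 125 \cdot 1558} = -7 + \frac{4160657}{389500} = \frac{1434157}{389500} \approx 3.682$)
$\frac{u}{-3679658} = \frac{1434157}{389500 \left(-3679658\right)} = \frac{1434157}{389500} \left(- \frac{1}{3679658}\right) = - \frac{1434157}{1433226791000}$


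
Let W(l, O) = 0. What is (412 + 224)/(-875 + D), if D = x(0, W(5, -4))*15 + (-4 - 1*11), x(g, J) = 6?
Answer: -159/200 ≈ -0.79500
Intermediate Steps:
D = 75 (D = 6*15 + (-4 - 1*11) = 90 + (-4 - 11) = 90 - 15 = 75)
(412 + 224)/(-875 + D) = (412 + 224)/(-875 + 75) = 636/(-800) = 636*(-1/800) = -159/200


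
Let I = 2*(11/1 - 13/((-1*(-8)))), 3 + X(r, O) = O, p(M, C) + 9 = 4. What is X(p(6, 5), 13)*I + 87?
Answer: 549/2 ≈ 274.50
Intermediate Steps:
p(M, C) = -5 (p(M, C) = -9 + 4 = -5)
X(r, O) = -3 + O
I = 75/4 (I = 2*(11*1 - 13/8) = 2*(11 - 13*1/8) = 2*(11 - 13/8) = 2*(75/8) = 75/4 ≈ 18.750)
X(p(6, 5), 13)*I + 87 = (-3 + 13)*(75/4) + 87 = 10*(75/4) + 87 = 375/2 + 87 = 549/2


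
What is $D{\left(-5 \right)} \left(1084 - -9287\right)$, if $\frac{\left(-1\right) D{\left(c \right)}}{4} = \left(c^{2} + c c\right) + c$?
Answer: $-1866780$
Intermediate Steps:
$D{\left(c \right)} = - 8 c^{2} - 4 c$ ($D{\left(c \right)} = - 4 \left(\left(c^{2} + c c\right) + c\right) = - 4 \left(\left(c^{2} + c^{2}\right) + c\right) = - 4 \left(2 c^{2} + c\right) = - 4 \left(c + 2 c^{2}\right) = - 8 c^{2} - 4 c$)
$D{\left(-5 \right)} \left(1084 - -9287\right) = \left(-4\right) \left(-5\right) \left(1 + 2 \left(-5\right)\right) \left(1084 - -9287\right) = \left(-4\right) \left(-5\right) \left(1 - 10\right) \left(1084 + 9287\right) = \left(-4\right) \left(-5\right) \left(-9\right) 10371 = \left(-180\right) 10371 = -1866780$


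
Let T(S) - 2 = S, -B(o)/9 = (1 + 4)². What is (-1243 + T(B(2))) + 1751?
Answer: 285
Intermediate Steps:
B(o) = -225 (B(o) = -9*(1 + 4)² = -9*5² = -9*25 = -225)
T(S) = 2 + S
(-1243 + T(B(2))) + 1751 = (-1243 + (2 - 225)) + 1751 = (-1243 - 223) + 1751 = -1466 + 1751 = 285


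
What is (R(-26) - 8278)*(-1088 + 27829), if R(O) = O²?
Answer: -203285082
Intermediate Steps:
(R(-26) - 8278)*(-1088 + 27829) = ((-26)² - 8278)*(-1088 + 27829) = (676 - 8278)*26741 = -7602*26741 = -203285082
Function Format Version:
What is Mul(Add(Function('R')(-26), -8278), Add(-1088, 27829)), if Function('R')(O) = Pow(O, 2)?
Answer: -203285082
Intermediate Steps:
Mul(Add(Function('R')(-26), -8278), Add(-1088, 27829)) = Mul(Add(Pow(-26, 2), -8278), Add(-1088, 27829)) = Mul(Add(676, -8278), 26741) = Mul(-7602, 26741) = -203285082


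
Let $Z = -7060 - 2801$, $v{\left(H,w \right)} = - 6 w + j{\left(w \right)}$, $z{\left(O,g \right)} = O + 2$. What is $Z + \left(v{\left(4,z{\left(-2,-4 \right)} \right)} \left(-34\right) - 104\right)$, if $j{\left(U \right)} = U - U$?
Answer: $-9965$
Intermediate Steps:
$z{\left(O,g \right)} = 2 + O$
$j{\left(U \right)} = 0$
$v{\left(H,w \right)} = - 6 w$ ($v{\left(H,w \right)} = - 6 w + 0 = - 6 w$)
$Z = -9861$ ($Z = -7060 - 2801 = -9861$)
$Z + \left(v{\left(4,z{\left(-2,-4 \right)} \right)} \left(-34\right) - 104\right) = -9861 - \left(104 - - 6 \left(2 - 2\right) \left(-34\right)\right) = -9861 - \left(104 - \left(-6\right) 0 \left(-34\right)\right) = -9861 + \left(0 \left(-34\right) - 104\right) = -9861 + \left(0 - 104\right) = -9861 - 104 = -9965$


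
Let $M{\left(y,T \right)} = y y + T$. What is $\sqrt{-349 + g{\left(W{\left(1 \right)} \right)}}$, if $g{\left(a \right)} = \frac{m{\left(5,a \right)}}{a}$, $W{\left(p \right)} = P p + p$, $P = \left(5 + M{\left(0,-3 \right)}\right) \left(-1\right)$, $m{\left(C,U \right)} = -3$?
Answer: $i \sqrt{346} \approx 18.601 i$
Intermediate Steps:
$M{\left(y,T \right)} = T + y^{2}$ ($M{\left(y,T \right)} = y^{2} + T = T + y^{2}$)
$P = -2$ ($P = \left(5 - \left(3 - 0^{2}\right)\right) \left(-1\right) = \left(5 + \left(-3 + 0\right)\right) \left(-1\right) = \left(5 - 3\right) \left(-1\right) = 2 \left(-1\right) = -2$)
$W{\left(p \right)} = - p$ ($W{\left(p \right)} = - 2 p + p = - p$)
$g{\left(a \right)} = - \frac{3}{a}$
$\sqrt{-349 + g{\left(W{\left(1 \right)} \right)}} = \sqrt{-349 - \frac{3}{\left(-1\right) 1}} = \sqrt{-349 - \frac{3}{-1}} = \sqrt{-349 - -3} = \sqrt{-349 + 3} = \sqrt{-346} = i \sqrt{346}$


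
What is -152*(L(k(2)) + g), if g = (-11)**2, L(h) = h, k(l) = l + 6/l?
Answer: -19152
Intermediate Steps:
g = 121
-152*(L(k(2)) + g) = -152*((2 + 6/2) + 121) = -152*((2 + 6*(1/2)) + 121) = -152*((2 + 3) + 121) = -152*(5 + 121) = -152*126 = -19152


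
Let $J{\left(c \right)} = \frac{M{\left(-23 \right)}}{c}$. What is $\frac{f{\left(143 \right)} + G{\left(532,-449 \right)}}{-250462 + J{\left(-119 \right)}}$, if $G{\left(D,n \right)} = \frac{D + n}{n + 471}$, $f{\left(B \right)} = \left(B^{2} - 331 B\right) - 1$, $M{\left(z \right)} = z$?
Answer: $\frac{23458351}{218569670} \approx 0.10733$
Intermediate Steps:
$f{\left(B \right)} = -1 + B^{2} - 331 B$
$G{\left(D,n \right)} = \frac{D + n}{471 + n}$
$J{\left(c \right)} = - \frac{23}{c}$
$\frac{f{\left(143 \right)} + G{\left(532,-449 \right)}}{-250462 + J{\left(-119 \right)}} = \frac{\left(-1 + 143^{2} - 47333\right) + \frac{532 - 449}{471 - 449}}{-250462 - \frac{23}{-119}} = \frac{\left(-1 + 20449 - 47333\right) + \frac{1}{22} \cdot 83}{-250462 - - \frac{23}{119}} = \frac{-26885 + \frac{1}{22} \cdot 83}{-250462 + \frac{23}{119}} = \frac{-26885 + \frac{83}{22}}{- \frac{29804955}{119}} = \left(- \frac{591387}{22}\right) \left(- \frac{119}{29804955}\right) = \frac{23458351}{218569670}$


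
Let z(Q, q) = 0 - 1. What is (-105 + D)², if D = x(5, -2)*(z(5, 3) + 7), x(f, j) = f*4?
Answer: 225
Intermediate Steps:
z(Q, q) = -1
x(f, j) = 4*f
D = 120 (D = (4*5)*(-1 + 7) = 20*6 = 120)
(-105 + D)² = (-105 + 120)² = 15² = 225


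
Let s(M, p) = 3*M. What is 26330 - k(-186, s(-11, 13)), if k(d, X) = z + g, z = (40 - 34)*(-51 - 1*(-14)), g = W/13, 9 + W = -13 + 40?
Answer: 345158/13 ≈ 26551.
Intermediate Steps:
W = 18 (W = -9 + (-13 + 40) = -9 + 27 = 18)
g = 18/13 ≈ 1.3846
z = -222 (z = 6*(-51 + 14) = 6*(-37) = -222)
k(d, X) = -2868/13 (k(d, X) = -222 + 18/13 = -2868/13)
26330 - k(-186, s(-11, 13)) = 26330 - 1*(-2868/13) = 26330 + 2868/13 = 345158/13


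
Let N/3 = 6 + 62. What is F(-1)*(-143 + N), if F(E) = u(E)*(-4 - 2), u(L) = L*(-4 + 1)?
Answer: -1098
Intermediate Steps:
u(L) = -3*L (u(L) = L*(-3) = -3*L)
F(E) = 18*E (F(E) = (-3*E)*(-4 - 2) = -3*E*(-6) = 18*E)
N = 204 (N = 3*(6 + 62) = 3*68 = 204)
F(-1)*(-143 + N) = (18*(-1))*(-143 + 204) = -18*61 = -1098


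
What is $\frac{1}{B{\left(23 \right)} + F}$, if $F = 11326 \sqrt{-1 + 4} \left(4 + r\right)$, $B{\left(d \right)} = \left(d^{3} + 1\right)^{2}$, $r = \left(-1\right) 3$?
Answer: $\frac{12338352}{1826819128841279} - \frac{5663 \sqrt{3}}{10960914773047674} \approx 6.7531 \cdot 10^{-9}$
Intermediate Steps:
$r = -3$
$B{\left(d \right)} = \left(1 + d^{3}\right)^{2}$
$F = 11326 \sqrt{3}$ ($F = 11326 \sqrt{-1 + 4} \left(4 - 3\right) = 11326 \sqrt{3} \cdot 1 = 11326 \sqrt{3} \approx 19617.0$)
$\frac{1}{B{\left(23 \right)} + F} = \frac{1}{\left(1 + 23^{3}\right)^{2} + 11326 \sqrt{3}} = \frac{1}{\left(1 + 12167\right)^{2} + 11326 \sqrt{3}} = \frac{1}{12168^{2} + 11326 \sqrt{3}} = \frac{1}{148060224 + 11326 \sqrt{3}}$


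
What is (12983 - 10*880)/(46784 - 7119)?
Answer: 4183/39665 ≈ 0.10546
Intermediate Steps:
(12983 - 10*880)/(46784 - 7119) = (12983 - 8800)/39665 = 4183*(1/39665) = 4183/39665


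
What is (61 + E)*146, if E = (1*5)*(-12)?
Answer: 146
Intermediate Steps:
E = -60 (E = 5*(-12) = -60)
(61 + E)*146 = (61 - 60)*146 = 1*146 = 146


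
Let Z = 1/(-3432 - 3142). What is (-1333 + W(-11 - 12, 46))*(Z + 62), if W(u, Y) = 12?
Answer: -538422427/6574 ≈ -81902.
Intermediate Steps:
Z = -1/6574 (Z = 1/(-6574) = -1/6574 ≈ -0.00015211)
(-1333 + W(-11 - 12, 46))*(Z + 62) = (-1333 + 12)*(-1/6574 + 62) = -1321*407587/6574 = -538422427/6574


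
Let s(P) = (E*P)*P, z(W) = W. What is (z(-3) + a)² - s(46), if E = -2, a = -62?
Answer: 8457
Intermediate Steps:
s(P) = -2*P² (s(P) = (-2*P)*P = -2*P²)
(z(-3) + a)² - s(46) = (-3 - 62)² - (-2)*46² = (-65)² - (-2)*2116 = 4225 - 1*(-4232) = 4225 + 4232 = 8457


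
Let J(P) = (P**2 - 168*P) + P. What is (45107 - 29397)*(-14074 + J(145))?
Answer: -271217440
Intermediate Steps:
J(P) = P**2 - 167*P
(45107 - 29397)*(-14074 + J(145)) = (45107 - 29397)*(-14074 + 145*(-167 + 145)) = 15710*(-14074 + 145*(-22)) = 15710*(-14074 - 3190) = 15710*(-17264) = -271217440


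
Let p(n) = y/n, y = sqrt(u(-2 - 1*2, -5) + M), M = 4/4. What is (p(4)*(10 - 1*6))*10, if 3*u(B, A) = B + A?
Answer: 10*I*sqrt(2) ≈ 14.142*I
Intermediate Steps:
M = 1 (M = 4*(1/4) = 1)
u(B, A) = A/3 + B/3 (u(B, A) = (B + A)/3 = (A + B)/3 = A/3 + B/3)
y = I*sqrt(2) (y = sqrt(((1/3)*(-5) + (-2 - 1*2)/3) + 1) = sqrt((-5/3 + (-2 - 2)/3) + 1) = sqrt((-5/3 + (1/3)*(-4)) + 1) = sqrt((-5/3 - 4/3) + 1) = sqrt(-3 + 1) = sqrt(-2) = I*sqrt(2) ≈ 1.4142*I)
p(n) = I*sqrt(2)/n (p(n) = (I*sqrt(2))/n = I*sqrt(2)/n)
(p(4)*(10 - 1*6))*10 = ((I*sqrt(2)/4)*(10 - 1*6))*10 = ((I*sqrt(2)*(1/4))*(10 - 6))*10 = ((I*sqrt(2)/4)*4)*10 = (I*sqrt(2))*10 = 10*I*sqrt(2)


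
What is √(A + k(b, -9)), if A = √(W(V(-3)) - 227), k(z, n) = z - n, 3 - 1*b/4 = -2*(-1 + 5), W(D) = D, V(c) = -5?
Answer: √(53 + 2*I*√58) ≈ 7.3534 + 1.0357*I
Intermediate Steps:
b = 44 (b = 12 - (-8)*(-1 + 5) = 12 - (-8)*4 = 12 - 4*(-8) = 12 + 32 = 44)
A = 2*I*√58 (A = √(-5 - 227) = √(-232) = 2*I*√58 ≈ 15.232*I)
√(A + k(b, -9)) = √(2*I*√58 + (44 - 1*(-9))) = √(2*I*√58 + (44 + 9)) = √(2*I*√58 + 53) = √(53 + 2*I*√58)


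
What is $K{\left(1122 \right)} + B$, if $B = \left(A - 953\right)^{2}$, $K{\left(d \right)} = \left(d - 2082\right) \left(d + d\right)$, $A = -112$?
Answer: $-1020015$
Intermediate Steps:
$K{\left(d \right)} = 2 d \left(-2082 + d\right)$ ($K{\left(d \right)} = \left(-2082 + d\right) 2 d = 2 d \left(-2082 + d\right)$)
$B = 1134225$ ($B = \left(-112 - 953\right)^{2} = \left(-1065\right)^{2} = 1134225$)
$K{\left(1122 \right)} + B = 2 \cdot 1122 \left(-2082 + 1122\right) + 1134225 = 2 \cdot 1122 \left(-960\right) + 1134225 = -2154240 + 1134225 = -1020015$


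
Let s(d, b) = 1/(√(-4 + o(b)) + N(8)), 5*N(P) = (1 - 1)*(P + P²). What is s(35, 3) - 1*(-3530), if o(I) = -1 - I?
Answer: 3530 - I*√2/4 ≈ 3530.0 - 0.35355*I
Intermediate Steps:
N(P) = 0 (N(P) = ((1 - 1)*(P + P²))/5 = (0*(P + P²))/5 = (⅕)*0 = 0)
s(d, b) = (-5 - b)^(-½) (s(d, b) = 1/(√(-4 + (-1 - b)) + 0) = 1/(√(-5 - b) + 0) = 1/(√(-5 - b)) = (-5 - b)^(-½))
s(35, 3) - 1*(-3530) = (-5 - 1*3)^(-½) - 1*(-3530) = (-5 - 3)^(-½) + 3530 = (-8)^(-½) + 3530 = -I*√2/4 + 3530 = 3530 - I*√2/4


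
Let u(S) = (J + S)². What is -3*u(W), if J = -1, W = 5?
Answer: -48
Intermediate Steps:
u(S) = (-1 + S)²
-3*u(W) = -3*(-1 + 5)² = -3*4² = -3*16 = -48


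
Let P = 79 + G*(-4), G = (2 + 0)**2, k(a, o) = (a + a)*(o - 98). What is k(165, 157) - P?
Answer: 19407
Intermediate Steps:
k(a, o) = 2*a*(-98 + o) (k(a, o) = (2*a)*(-98 + o) = 2*a*(-98 + o))
G = 4 (G = 2**2 = 4)
P = 63 (P = 79 + 4*(-4) = 79 - 16 = 63)
k(165, 157) - P = 2*165*(-98 + 157) - 1*63 = 2*165*59 - 63 = 19470 - 63 = 19407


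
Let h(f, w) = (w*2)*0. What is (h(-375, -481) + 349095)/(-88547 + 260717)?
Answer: 23273/11478 ≈ 2.0276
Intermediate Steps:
h(f, w) = 0 (h(f, w) = (2*w)*0 = 0)
(h(-375, -481) + 349095)/(-88547 + 260717) = (0 + 349095)/(-88547 + 260717) = 349095/172170 = 349095*(1/172170) = 23273/11478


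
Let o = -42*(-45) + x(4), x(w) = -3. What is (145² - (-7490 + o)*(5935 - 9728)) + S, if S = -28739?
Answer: -21259893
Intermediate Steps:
o = 1887 (o = -42*(-45) - 3 = 1890 - 3 = 1887)
(145² - (-7490 + o)*(5935 - 9728)) + S = (145² - (-7490 + 1887)*(5935 - 9728)) - 28739 = (21025 - (-5603)*(-3793)) - 28739 = (21025 - 1*21252179) - 28739 = (21025 - 21252179) - 28739 = -21231154 - 28739 = -21259893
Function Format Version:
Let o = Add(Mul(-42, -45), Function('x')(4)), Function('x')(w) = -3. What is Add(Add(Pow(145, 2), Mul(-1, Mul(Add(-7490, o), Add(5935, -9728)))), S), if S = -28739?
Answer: -21259893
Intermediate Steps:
o = 1887 (o = Add(Mul(-42, -45), -3) = Add(1890, -3) = 1887)
Add(Add(Pow(145, 2), Mul(-1, Mul(Add(-7490, o), Add(5935, -9728)))), S) = Add(Add(Pow(145, 2), Mul(-1, Mul(Add(-7490, 1887), Add(5935, -9728)))), -28739) = Add(Add(21025, Mul(-1, Mul(-5603, -3793))), -28739) = Add(Add(21025, Mul(-1, 21252179)), -28739) = Add(Add(21025, -21252179), -28739) = Add(-21231154, -28739) = -21259893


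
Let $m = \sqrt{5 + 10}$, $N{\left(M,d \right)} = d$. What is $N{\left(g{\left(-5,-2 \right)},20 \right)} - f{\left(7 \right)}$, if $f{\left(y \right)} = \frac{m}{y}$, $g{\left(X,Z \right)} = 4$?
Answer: $20 - \frac{\sqrt{15}}{7} \approx 19.447$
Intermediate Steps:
$m = \sqrt{15} \approx 3.873$
$f{\left(y \right)} = \frac{\sqrt{15}}{y}$
$N{\left(g{\left(-5,-2 \right)},20 \right)} - f{\left(7 \right)} = 20 - \frac{\sqrt{15}}{7}$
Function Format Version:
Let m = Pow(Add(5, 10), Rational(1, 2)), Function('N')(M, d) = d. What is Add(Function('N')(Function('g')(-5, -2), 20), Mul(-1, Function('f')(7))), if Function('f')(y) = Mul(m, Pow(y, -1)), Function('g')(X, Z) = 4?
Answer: Add(20, Mul(Rational(-1, 7), Pow(15, Rational(1, 2)))) ≈ 19.447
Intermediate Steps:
m = Pow(15, Rational(1, 2)) ≈ 3.8730
Function('f')(y) = Mul(Pow(15, Rational(1, 2)), Pow(y, -1))
Add(Function('N')(Function('g')(-5, -2), 20), Mul(-1, Function('f')(7))) = Add(20, Mul(-1, Mul(Pow(15, Rational(1, 2)), Pow(7, -1)))) = Add(20, Mul(-1, Mul(Pow(15, Rational(1, 2)), Rational(1, 7)))) = Add(20, Mul(-1, Mul(Rational(1, 7), Pow(15, Rational(1, 2))))) = Add(20, Mul(Rational(-1, 7), Pow(15, Rational(1, 2))))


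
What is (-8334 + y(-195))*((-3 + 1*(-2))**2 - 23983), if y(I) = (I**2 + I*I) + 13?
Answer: -1622651382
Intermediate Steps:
y(I) = 13 + 2*I**2 (y(I) = (I**2 + I**2) + 13 = 2*I**2 + 13 = 13 + 2*I**2)
(-8334 + y(-195))*((-3 + 1*(-2))**2 - 23983) = (-8334 + (13 + 2*(-195)**2))*((-3 + 1*(-2))**2 - 23983) = (-8334 + (13 + 2*38025))*((-3 - 2)**2 - 23983) = (-8334 + (13 + 76050))*((-5)**2 - 23983) = (-8334 + 76063)*(25 - 23983) = 67729*(-23958) = -1622651382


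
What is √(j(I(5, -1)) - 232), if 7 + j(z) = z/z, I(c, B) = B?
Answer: I*√238 ≈ 15.427*I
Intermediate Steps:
j(z) = -6 (j(z) = -7 + z/z = -7 + 1 = -6)
√(j(I(5, -1)) - 232) = √(-6 - 232) = √(-238) = I*√238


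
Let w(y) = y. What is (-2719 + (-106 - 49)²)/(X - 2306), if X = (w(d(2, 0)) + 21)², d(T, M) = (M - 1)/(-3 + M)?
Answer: -95877/8329 ≈ -11.511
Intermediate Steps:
d(T, M) = (-1 + M)/(-3 + M)
X = 4096/9 (X = ((-1 + 0)/(-3 + 0) + 21)² = (-1/(-3) + 21)² = (-⅓*(-1) + 21)² = (⅓ + 21)² = (64/3)² = 4096/9 ≈ 455.11)
(-2719 + (-106 - 49)²)/(X - 2306) = (-2719 + (-106 - 49)²)/(4096/9 - 2306) = (-2719 + (-155)²)/(-16658/9) = (-2719 + 24025)*(-9/16658) = 21306*(-9/16658) = -95877/8329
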